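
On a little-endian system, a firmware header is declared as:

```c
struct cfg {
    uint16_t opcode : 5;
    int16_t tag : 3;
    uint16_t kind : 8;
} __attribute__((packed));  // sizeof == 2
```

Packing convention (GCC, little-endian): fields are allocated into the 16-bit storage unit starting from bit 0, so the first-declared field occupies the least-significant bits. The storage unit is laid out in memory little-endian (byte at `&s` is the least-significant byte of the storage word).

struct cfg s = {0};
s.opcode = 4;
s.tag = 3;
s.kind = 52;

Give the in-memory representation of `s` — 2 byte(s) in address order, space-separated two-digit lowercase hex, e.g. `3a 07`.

64 34

opcode (5b) val=4 bits=0x4 at bit 0: 0x0004
tag (3b) val=3 bits=0x3 at bit 5: 0x0064
kind (8b) val=52 bits=0x34 at bit 8: 0x3464
word = 0x3464 → little-endian bytes:
  [0]=0x64  [1]=0x34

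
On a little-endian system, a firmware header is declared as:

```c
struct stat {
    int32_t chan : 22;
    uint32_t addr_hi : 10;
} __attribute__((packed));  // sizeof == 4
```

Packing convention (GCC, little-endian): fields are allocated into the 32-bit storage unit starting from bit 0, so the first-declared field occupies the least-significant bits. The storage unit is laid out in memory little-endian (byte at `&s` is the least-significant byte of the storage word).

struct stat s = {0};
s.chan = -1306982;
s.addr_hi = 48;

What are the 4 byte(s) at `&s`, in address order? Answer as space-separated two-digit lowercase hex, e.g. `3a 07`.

chan:22 = -1306982 → 0x2c0e9a << 0 → word 0x002c0e9a
addr_hi:10 = 48 → 0x30 << 22 → word 0x0c2c0e9a
word = 0x0c2c0e9a → little-endian bytes:
  [0]=0x9a  [1]=0x0e  [2]=0x2c  [3]=0x0c

9a 0e 2c 0c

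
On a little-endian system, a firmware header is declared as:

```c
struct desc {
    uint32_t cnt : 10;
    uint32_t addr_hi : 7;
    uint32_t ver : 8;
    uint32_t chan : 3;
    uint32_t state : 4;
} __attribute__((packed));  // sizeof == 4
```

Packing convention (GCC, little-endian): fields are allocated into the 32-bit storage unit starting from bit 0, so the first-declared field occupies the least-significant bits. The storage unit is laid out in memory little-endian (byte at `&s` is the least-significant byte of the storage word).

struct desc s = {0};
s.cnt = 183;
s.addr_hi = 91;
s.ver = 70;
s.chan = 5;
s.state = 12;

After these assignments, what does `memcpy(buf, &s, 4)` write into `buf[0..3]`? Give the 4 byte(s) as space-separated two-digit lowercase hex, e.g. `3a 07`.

cnt (10b) val=183 bits=0xb7 at bit 0: 0x000000b7
addr_hi (7b) val=91 bits=0x5b at bit 10: 0x00016cb7
ver (8b) val=70 bits=0x46 at bit 17: 0x008d6cb7
chan (3b) val=5 bits=0x5 at bit 25: 0x0a8d6cb7
state (4b) val=12 bits=0xc at bit 28: 0xca8d6cb7
word = 0xca8d6cb7 → little-endian bytes:
  [0]=0xb7  [1]=0x6c  [2]=0x8d  [3]=0xca

b7 6c 8d ca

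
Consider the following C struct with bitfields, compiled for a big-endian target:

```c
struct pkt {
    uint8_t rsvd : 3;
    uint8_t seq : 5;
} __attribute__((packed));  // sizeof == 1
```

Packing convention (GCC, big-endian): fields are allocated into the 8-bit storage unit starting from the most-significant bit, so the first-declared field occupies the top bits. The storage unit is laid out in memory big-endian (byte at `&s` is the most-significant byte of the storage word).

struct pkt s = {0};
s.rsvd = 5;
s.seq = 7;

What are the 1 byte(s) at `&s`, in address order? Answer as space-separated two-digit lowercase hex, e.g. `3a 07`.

a7

[5+:3] rsvd=5 & 0x7 = 0x5; word=0xa0
[0+:5] seq=7 & 0x1f = 0x7; word=0xa7
word = 0xa7 → big-endian bytes:
  [0]=0xa7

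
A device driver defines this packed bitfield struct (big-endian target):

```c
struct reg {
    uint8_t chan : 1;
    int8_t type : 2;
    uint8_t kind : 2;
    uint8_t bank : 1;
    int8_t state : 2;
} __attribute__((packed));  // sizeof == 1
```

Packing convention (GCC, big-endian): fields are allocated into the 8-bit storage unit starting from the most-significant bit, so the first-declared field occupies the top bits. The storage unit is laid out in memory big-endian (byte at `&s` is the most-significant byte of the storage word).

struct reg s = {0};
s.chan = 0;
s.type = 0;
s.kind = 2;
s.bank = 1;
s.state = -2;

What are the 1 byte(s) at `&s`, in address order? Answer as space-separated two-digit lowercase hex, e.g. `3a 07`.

16

chan (1b) val=0 bits=0x0 at bit 7: 0x00
type (2b) val=0 bits=0x0 at bit 5: 0x00
kind (2b) val=2 bits=0x2 at bit 3: 0x10
bank (1b) val=1 bits=0x1 at bit 2: 0x14
state (2b) val=-2 bits=0x2 at bit 0: 0x16
word = 0x16 → big-endian bytes:
  [0]=0x16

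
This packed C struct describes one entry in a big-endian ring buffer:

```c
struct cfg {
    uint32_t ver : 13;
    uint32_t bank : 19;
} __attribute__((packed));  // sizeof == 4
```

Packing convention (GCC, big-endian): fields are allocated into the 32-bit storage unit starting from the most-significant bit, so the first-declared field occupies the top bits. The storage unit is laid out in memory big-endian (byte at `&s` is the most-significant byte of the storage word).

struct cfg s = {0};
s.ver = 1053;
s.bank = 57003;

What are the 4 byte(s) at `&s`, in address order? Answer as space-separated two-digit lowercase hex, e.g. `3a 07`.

20 e8 de ab

ver (13b) val=1053 bits=0x41d at bit 19: 0x20e80000
bank (19b) val=57003 bits=0xdeab at bit 0: 0x20e8deab
word = 0x20e8deab → big-endian bytes:
  [0]=0x20  [1]=0xe8  [2]=0xde  [3]=0xab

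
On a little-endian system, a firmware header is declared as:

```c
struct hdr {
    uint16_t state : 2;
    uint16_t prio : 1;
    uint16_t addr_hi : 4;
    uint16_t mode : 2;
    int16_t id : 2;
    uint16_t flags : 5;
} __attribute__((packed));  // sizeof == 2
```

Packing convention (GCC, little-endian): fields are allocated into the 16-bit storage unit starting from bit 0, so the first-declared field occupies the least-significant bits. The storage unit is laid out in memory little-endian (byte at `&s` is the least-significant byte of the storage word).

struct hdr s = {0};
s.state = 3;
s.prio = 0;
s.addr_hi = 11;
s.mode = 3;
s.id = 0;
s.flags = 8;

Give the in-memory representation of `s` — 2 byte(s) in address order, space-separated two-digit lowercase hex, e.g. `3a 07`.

db 41

[0+:2] state=3 & 0x3 = 0x3; word=0x0003
[2+:1] prio=0 & 0x1 = 0x0; word=0x0003
[3+:4] addr_hi=11 & 0xf = 0xb; word=0x005b
[7+:2] mode=3 & 0x3 = 0x3; word=0x01db
[9+:2] id=0 & 0x3 = 0x0; word=0x01db
[11+:5] flags=8 & 0x1f = 0x8; word=0x41db
word = 0x41db → little-endian bytes:
  [0]=0xdb  [1]=0x41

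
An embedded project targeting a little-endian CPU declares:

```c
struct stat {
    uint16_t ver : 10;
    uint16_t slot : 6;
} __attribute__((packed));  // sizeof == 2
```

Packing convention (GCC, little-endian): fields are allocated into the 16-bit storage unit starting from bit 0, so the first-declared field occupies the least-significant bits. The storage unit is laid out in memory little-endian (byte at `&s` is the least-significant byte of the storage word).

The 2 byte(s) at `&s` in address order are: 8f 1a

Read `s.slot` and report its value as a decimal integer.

6

[0]=0x8f [1]=0x1a (little-endian) → word 0x1a8f
ver:10 @ bit 0 → (0x1a8f>>0)&0x3ff = 0x28f
slot:6 @ bit 10 → (0x1a8f>>10)&0x3f = 0x6  ←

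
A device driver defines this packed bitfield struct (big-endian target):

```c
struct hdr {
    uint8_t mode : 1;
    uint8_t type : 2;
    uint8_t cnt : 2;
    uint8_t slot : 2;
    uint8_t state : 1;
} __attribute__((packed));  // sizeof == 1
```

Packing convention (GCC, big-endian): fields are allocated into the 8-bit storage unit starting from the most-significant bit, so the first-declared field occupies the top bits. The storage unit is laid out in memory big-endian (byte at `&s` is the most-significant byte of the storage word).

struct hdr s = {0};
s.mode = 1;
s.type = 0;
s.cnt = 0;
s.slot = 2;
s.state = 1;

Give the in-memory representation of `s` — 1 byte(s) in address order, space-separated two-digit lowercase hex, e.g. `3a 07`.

mode (1b) val=1 bits=0x1 at bit 7: 0x80
type (2b) val=0 bits=0x0 at bit 5: 0x80
cnt (2b) val=0 bits=0x0 at bit 3: 0x80
slot (2b) val=2 bits=0x2 at bit 1: 0x84
state (1b) val=1 bits=0x1 at bit 0: 0x85
word = 0x85 → big-endian bytes:
  [0]=0x85

85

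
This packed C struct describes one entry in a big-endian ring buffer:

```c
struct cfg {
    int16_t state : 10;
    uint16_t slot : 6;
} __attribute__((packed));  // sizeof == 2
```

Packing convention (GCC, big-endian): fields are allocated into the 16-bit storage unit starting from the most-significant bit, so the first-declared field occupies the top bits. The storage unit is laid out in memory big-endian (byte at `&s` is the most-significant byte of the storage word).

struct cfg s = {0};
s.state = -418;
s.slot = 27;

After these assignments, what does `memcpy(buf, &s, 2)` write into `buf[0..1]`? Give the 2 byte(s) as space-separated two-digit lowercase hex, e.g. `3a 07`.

97 9b

state (10b) val=-418 bits=0x25e at bit 6: 0x9780
slot (6b) val=27 bits=0x1b at bit 0: 0x979b
word = 0x979b → big-endian bytes:
  [0]=0x97  [1]=0x9b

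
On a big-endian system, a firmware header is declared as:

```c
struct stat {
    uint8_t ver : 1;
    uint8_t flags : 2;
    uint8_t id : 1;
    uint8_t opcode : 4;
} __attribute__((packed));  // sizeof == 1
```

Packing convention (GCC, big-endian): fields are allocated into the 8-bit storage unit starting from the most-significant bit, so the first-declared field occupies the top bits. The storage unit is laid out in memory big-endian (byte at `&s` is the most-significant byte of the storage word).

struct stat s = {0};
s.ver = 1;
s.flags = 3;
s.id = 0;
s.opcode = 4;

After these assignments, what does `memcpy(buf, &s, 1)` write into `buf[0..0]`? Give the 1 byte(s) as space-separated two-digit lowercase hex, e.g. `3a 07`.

e4

ver (1b) val=1 bits=0x1 at bit 7: 0x80
flags (2b) val=3 bits=0x3 at bit 5: 0xe0
id (1b) val=0 bits=0x0 at bit 4: 0xe0
opcode (4b) val=4 bits=0x4 at bit 0: 0xe4
word = 0xe4 → big-endian bytes:
  [0]=0xe4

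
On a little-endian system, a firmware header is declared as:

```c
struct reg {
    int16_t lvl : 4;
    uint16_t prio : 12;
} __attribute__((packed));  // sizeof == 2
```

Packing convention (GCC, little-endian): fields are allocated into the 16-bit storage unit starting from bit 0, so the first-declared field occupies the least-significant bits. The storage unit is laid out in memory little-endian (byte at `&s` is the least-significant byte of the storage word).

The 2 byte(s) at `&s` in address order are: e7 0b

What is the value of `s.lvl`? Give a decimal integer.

[0]=0xe7 [1]=0x0b (little-endian) → word 0x0be7
lvl [0+:4] = (word>>0) & 0xf = 7  ←
prio [4+:12] = (word>>4) & 0xfff = 190
lvl signed 4b, MSB=0: value = 7

7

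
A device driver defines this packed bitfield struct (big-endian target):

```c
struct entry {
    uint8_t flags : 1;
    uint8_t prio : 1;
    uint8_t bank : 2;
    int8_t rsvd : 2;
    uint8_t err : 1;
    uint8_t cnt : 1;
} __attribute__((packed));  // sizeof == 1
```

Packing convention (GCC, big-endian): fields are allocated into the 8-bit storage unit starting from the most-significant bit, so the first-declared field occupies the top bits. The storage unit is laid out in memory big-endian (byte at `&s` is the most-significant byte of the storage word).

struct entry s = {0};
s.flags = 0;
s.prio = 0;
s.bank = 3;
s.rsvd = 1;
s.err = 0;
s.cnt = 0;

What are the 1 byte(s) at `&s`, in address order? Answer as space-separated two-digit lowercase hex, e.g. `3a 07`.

flags (1b) val=0 bits=0x0 at bit 7: 0x00
prio (1b) val=0 bits=0x0 at bit 6: 0x00
bank (2b) val=3 bits=0x3 at bit 4: 0x30
rsvd (2b) val=1 bits=0x1 at bit 2: 0x34
err (1b) val=0 bits=0x0 at bit 1: 0x34
cnt (1b) val=0 bits=0x0 at bit 0: 0x34
word = 0x34 → big-endian bytes:
  [0]=0x34

34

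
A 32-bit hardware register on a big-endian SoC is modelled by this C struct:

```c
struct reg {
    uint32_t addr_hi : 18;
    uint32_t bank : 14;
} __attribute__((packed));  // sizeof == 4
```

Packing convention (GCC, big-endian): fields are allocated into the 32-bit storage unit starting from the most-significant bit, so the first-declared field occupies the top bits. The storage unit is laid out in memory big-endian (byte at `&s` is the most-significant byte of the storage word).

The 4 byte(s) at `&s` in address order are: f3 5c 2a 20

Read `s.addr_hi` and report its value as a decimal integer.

249200

[0]=0xf3 [1]=0x5c [2]=0x2a [3]=0x20 (big-endian) → word 0xf35c2a20
addr_hi:18 @ bit 14 → (0xf35c2a20>>14)&0x3ffff = 0x3cd70  ←
bank:14 @ bit 0 → (0xf35c2a20>>0)&0x3fff = 0x2a20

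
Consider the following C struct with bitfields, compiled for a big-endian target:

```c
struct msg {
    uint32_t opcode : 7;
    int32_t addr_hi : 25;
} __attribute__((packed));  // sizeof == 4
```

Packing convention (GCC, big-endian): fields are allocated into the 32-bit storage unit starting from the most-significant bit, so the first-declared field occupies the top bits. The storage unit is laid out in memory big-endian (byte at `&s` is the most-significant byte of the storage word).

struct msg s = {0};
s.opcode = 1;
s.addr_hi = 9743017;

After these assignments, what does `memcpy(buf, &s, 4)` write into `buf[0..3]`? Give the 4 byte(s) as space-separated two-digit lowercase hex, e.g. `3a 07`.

opcode:7 = 1 → 0x1 << 25 → word 0x02000000
addr_hi:25 = 9743017 → 0x94aaa9 << 0 → word 0x0294aaa9
word = 0x0294aaa9 → big-endian bytes:
  [0]=0x02  [1]=0x94  [2]=0xaa  [3]=0xa9

02 94 aa a9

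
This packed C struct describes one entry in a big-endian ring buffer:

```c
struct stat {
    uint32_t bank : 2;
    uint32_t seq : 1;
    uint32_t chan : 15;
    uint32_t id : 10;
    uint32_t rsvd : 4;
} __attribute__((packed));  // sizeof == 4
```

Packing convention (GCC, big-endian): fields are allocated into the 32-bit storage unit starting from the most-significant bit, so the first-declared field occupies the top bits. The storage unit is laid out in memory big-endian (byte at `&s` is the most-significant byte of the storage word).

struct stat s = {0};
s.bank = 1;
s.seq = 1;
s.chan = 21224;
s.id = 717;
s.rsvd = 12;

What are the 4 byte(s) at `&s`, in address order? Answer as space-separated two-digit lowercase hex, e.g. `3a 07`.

74 ba 2c dc

bank (2b) val=1 bits=0x1 at bit 30: 0x40000000
seq (1b) val=1 bits=0x1 at bit 29: 0x60000000
chan (15b) val=21224 bits=0x52e8 at bit 14: 0x74ba0000
id (10b) val=717 bits=0x2cd at bit 4: 0x74ba2cd0
rsvd (4b) val=12 bits=0xc at bit 0: 0x74ba2cdc
word = 0x74ba2cdc → big-endian bytes:
  [0]=0x74  [1]=0xba  [2]=0x2c  [3]=0xdc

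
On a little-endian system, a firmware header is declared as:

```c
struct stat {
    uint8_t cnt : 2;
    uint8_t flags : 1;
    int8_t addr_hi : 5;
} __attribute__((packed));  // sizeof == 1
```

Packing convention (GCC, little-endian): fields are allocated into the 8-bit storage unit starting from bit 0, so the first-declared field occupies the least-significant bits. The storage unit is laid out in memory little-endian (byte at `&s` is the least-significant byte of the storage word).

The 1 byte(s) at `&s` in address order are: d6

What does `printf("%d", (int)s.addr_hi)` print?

[0]=0xd6 (little-endian) → word 0xd6
cnt:2 @ bit 0 → (0xd6>>0)&0x3 = 0x2
flags:1 @ bit 2 → (0xd6>>2)&0x1 = 0x1
addr_hi:5 @ bit 3 → (0xd6>>3)&0x1f = 0x1a  ←
addr_hi signed 5b, MSB=1: 26 - 32 = -6

-6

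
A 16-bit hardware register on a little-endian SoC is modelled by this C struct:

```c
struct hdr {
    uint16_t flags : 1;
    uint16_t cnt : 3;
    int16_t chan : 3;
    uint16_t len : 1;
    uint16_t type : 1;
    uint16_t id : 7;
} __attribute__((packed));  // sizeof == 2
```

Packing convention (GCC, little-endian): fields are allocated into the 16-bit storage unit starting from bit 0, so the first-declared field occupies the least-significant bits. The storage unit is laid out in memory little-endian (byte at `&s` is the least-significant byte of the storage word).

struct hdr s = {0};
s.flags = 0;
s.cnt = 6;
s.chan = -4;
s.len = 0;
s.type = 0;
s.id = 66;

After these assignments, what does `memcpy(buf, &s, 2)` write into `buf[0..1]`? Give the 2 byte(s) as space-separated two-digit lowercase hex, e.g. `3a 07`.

4c 84

flags (1b) val=0 bits=0x0 at bit 0: 0x0000
cnt (3b) val=6 bits=0x6 at bit 1: 0x000c
chan (3b) val=-4 bits=0x4 at bit 4: 0x004c
len (1b) val=0 bits=0x0 at bit 7: 0x004c
type (1b) val=0 bits=0x0 at bit 8: 0x004c
id (7b) val=66 bits=0x42 at bit 9: 0x844c
word = 0x844c → little-endian bytes:
  [0]=0x4c  [1]=0x84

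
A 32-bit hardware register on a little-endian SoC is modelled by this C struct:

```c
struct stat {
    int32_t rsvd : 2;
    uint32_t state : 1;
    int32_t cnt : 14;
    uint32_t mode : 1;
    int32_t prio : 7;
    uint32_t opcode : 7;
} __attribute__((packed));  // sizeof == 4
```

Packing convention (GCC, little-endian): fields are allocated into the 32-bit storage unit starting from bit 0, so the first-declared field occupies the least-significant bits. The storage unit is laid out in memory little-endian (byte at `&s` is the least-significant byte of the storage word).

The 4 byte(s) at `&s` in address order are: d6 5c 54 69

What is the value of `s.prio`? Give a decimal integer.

[0]=0xd6 [1]=0x5c [2]=0x54 [3]=0x69 (little-endian) → word 0x69545cd6
rsvd:2 @ bit 0 → (0x69545cd6>>0)&0x3 = 0x2
state:1 @ bit 2 → (0x69545cd6>>2)&0x1 = 0x1
cnt:14 @ bit 3 → (0x69545cd6>>3)&0x3fff = 0xb9a
mode:1 @ bit 17 → (0x69545cd6>>17)&0x1 = 0x0
prio:7 @ bit 18 → (0x69545cd6>>18)&0x7f = 0x55  ←
opcode:7 @ bit 25 → (0x69545cd6>>25)&0x7f = 0x34
prio signed 7b, MSB=1: 85 - 128 = -43

-43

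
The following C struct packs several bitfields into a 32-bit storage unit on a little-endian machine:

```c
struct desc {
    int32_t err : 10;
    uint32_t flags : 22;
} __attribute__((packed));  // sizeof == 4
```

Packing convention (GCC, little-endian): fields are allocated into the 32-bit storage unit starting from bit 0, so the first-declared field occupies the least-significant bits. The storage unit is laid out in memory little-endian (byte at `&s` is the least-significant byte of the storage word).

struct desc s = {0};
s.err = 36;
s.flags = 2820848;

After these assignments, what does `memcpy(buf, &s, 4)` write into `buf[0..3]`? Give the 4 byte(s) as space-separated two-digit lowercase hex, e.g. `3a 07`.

[0+:10] err=36 & 0x3ff = 0x24; word=0x00000024
[10+:22] flags=2820848 & 0x3fffff = 0x2b0af0; word=0xac2bc024
word = 0xac2bc024 → little-endian bytes:
  [0]=0x24  [1]=0xc0  [2]=0x2b  [3]=0xac

24 c0 2b ac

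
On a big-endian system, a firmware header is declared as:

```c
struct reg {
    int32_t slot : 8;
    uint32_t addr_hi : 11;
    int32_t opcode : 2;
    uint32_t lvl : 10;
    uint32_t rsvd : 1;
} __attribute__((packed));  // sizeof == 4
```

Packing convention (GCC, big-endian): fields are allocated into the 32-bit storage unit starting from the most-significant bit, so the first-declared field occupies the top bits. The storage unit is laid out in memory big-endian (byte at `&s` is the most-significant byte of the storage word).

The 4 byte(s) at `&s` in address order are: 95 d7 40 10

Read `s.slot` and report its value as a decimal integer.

[0]=0x95 [1]=0xd7 [2]=0x40 [3]=0x10 (big-endian) → word 0x95d74010
slot:8 @ bit 24 → (0x95d74010>>24)&0xff = 0x95  ←
addr_hi:11 @ bit 13 → (0x95d74010>>13)&0x7ff = 0x6ba
opcode:2 @ bit 11 → (0x95d74010>>11)&0x3 = 0x0
lvl:10 @ bit 1 → (0x95d74010>>1)&0x3ff = 0x8
rsvd:1 @ bit 0 → (0x95d74010>>0)&0x1 = 0x0
slot signed 8b, MSB=1: 149 - 256 = -107

-107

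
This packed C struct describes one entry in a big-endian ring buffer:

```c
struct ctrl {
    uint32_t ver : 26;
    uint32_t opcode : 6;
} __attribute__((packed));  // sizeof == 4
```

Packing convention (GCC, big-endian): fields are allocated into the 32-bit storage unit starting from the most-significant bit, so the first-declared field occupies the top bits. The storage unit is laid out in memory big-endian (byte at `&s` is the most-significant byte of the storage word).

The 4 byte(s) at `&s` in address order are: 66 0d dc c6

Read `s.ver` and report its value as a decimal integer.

26752883

[0]=0x66 [1]=0x0d [2]=0xdc [3]=0xc6 (big-endian) → word 0x660ddcc6
ver:26 @ bit 6 → (0x660ddcc6>>6)&0x3ffffff = 0x1983773  ←
opcode:6 @ bit 0 → (0x660ddcc6>>0)&0x3f = 0x6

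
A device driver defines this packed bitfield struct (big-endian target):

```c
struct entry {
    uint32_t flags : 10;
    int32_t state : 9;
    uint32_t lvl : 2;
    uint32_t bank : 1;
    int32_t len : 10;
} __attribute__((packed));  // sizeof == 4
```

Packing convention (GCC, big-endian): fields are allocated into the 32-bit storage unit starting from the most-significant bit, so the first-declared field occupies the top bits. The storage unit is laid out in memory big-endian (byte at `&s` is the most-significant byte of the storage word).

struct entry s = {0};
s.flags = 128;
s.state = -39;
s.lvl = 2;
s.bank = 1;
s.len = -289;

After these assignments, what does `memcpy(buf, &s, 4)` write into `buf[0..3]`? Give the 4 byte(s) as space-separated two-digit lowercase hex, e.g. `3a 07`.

flags:10 = 128 → 0x80 << 22 → word 0x20000000
state:9 = -39 → 0x1d9 << 13 → word 0x203b2000
lvl:2 = 2 → 0x2 << 11 → word 0x203b3000
bank:1 = 1 → 0x1 << 10 → word 0x203b3400
len:10 = -289 → 0x2df << 0 → word 0x203b36df
word = 0x203b36df → big-endian bytes:
  [0]=0x20  [1]=0x3b  [2]=0x36  [3]=0xdf

20 3b 36 df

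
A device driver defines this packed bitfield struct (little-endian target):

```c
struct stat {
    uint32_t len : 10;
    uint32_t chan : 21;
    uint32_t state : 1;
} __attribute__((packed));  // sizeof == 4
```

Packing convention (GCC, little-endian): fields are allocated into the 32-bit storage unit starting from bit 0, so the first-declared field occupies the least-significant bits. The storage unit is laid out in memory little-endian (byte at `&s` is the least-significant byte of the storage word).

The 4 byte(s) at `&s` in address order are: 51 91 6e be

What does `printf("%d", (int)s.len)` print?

[0]=0x51 [1]=0x91 [2]=0x6e [3]=0xbe (little-endian) → word 0xbe6e9151
len [0+:10] = (word>>0) & 0x3ff = 337  ←
chan [10+:21] = (word>>10) & 0x1fffff = 1022884
state [31+:1] = (word>>31) & 0x1 = 1

337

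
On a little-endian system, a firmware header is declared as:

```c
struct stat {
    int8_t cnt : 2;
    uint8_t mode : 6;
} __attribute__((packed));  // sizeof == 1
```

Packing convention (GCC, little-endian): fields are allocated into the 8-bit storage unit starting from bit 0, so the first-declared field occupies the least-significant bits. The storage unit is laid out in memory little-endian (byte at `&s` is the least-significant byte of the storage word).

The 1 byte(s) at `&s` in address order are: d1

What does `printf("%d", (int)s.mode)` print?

52

[0]=0xd1 (little-endian) → word 0xd1
cnt [0+:2] = (word>>0) & 0x3 = 1
mode [2+:6] = (word>>2) & 0x3f = 52  ←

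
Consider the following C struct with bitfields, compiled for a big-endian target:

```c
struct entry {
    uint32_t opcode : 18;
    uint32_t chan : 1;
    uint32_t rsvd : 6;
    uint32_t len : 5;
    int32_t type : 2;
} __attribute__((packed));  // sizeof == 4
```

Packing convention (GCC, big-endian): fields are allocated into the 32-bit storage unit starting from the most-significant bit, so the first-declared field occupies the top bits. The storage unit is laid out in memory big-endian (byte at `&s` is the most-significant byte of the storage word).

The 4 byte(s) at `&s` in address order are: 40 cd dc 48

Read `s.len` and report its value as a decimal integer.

[0]=0x40 [1]=0xcd [2]=0xdc [3]=0x48 (big-endian) → word 0x40cddc48
opcode [14+:18] = (word>>14) & 0x3ffff = 66359
chan [13+:1] = (word>>13) & 0x1 = 0
rsvd [7+:6] = (word>>7) & 0x3f = 56
len [2+:5] = (word>>2) & 0x1f = 18  ←
type [0+:2] = (word>>0) & 0x3 = 0

18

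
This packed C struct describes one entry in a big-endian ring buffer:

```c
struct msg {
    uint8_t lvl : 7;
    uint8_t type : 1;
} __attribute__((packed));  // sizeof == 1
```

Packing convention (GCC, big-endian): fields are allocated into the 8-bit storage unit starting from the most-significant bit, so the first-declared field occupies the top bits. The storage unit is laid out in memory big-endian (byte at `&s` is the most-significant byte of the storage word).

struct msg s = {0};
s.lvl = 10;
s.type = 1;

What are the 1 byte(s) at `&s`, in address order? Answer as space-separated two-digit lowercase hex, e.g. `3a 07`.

15

lvl:7 = 10 → 0xa << 1 → word 0x14
type:1 = 1 → 0x1 << 0 → word 0x15
word = 0x15 → big-endian bytes:
  [0]=0x15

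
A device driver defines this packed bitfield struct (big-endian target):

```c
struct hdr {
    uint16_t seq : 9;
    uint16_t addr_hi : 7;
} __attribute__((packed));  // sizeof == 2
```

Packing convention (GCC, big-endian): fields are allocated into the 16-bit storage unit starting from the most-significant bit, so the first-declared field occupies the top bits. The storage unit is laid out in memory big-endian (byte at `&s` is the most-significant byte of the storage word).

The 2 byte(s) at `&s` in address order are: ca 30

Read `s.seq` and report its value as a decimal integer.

[0]=0xca [1]=0x30 (big-endian) → word 0xca30
seq [7+:9] = (word>>7) & 0x1ff = 404  ←
addr_hi [0+:7] = (word>>0) & 0x7f = 48

404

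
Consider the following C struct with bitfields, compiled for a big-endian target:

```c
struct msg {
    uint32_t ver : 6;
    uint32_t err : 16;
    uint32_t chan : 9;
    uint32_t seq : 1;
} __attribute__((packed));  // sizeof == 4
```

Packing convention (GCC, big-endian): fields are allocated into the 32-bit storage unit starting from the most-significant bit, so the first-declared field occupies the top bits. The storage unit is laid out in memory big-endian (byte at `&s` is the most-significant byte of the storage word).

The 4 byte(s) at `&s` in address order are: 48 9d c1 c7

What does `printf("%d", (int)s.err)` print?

[0]=0x48 [1]=0x9d [2]=0xc1 [3]=0xc7 (big-endian) → word 0x489dc1c7
ver [26+:6] = (word>>26) & 0x3f = 18
err [10+:16] = (word>>10) & 0xffff = 10096  ←
chan [1+:9] = (word>>1) & 0x1ff = 227
seq [0+:1] = (word>>0) & 0x1 = 1

10096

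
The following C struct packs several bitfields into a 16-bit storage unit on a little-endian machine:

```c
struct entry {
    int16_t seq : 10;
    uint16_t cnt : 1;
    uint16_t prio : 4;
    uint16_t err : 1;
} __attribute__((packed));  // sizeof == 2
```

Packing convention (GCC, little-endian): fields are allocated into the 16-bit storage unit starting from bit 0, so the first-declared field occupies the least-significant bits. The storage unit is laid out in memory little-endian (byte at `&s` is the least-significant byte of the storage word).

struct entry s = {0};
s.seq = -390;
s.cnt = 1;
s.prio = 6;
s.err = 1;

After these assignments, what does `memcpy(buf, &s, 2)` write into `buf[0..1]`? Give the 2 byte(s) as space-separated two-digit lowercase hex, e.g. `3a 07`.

seq:10 = -390 → 0x27a << 0 → word 0x027a
cnt:1 = 1 → 0x1 << 10 → word 0x067a
prio:4 = 6 → 0x6 << 11 → word 0x367a
err:1 = 1 → 0x1 << 15 → word 0xb67a
word = 0xb67a → little-endian bytes:
  [0]=0x7a  [1]=0xb6

7a b6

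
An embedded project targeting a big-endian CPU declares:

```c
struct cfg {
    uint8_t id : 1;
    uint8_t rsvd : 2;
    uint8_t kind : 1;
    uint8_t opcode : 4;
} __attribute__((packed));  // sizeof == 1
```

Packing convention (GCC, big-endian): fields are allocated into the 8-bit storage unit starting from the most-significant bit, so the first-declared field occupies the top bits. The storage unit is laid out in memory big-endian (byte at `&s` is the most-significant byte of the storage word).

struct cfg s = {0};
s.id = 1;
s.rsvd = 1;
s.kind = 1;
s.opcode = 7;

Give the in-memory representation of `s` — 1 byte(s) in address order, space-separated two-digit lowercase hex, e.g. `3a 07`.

[7+:1] id=1 & 0x1 = 0x1; word=0x80
[5+:2] rsvd=1 & 0x3 = 0x1; word=0xa0
[4+:1] kind=1 & 0x1 = 0x1; word=0xb0
[0+:4] opcode=7 & 0xf = 0x7; word=0xb7
word = 0xb7 → big-endian bytes:
  [0]=0xb7

b7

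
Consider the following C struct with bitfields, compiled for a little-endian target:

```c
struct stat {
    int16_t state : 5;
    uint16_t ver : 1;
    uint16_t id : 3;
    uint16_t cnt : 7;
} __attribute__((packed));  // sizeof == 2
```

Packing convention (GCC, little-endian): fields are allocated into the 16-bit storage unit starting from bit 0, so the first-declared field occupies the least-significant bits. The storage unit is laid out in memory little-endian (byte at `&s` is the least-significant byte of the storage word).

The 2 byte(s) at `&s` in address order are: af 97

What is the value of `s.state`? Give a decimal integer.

[0]=0xaf [1]=0x97 (little-endian) → word 0x97af
state:5 @ bit 0 → (0x97af>>0)&0x1f = 0xf  ←
ver:1 @ bit 5 → (0x97af>>5)&0x1 = 0x1
id:3 @ bit 6 → (0x97af>>6)&0x7 = 0x6
cnt:7 @ bit 9 → (0x97af>>9)&0x7f = 0x4b
state signed 5b, MSB=0: value = 15

15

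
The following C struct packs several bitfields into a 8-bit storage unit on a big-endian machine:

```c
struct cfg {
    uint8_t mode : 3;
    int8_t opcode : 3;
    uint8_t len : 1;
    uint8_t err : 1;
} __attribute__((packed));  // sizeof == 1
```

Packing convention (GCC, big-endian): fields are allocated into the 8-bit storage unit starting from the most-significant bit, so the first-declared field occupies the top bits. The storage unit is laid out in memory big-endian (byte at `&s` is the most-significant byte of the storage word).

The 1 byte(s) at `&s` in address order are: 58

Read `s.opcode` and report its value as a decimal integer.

[0]=0x58 (big-endian) → word 0x58
mode [5+:3] = (word>>5) & 0x7 = 2
opcode [2+:3] = (word>>2) & 0x7 = 6  ←
len [1+:1] = (word>>1) & 0x1 = 0
err [0+:1] = (word>>0) & 0x1 = 0
opcode signed 3b, MSB=1: 6 - 8 = -2

-2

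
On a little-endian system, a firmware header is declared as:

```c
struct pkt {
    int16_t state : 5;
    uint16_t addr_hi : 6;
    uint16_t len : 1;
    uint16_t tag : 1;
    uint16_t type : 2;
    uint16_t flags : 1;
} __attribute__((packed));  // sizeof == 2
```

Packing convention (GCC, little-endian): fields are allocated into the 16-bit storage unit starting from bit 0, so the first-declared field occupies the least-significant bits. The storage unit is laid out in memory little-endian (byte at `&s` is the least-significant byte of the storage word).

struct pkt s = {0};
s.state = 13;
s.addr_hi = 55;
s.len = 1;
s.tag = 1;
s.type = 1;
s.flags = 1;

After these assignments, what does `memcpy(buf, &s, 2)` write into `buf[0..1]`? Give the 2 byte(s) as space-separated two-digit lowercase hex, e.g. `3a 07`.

state (5b) val=13 bits=0xd at bit 0: 0x000d
addr_hi (6b) val=55 bits=0x37 at bit 5: 0x06ed
len (1b) val=1 bits=0x1 at bit 11: 0x0eed
tag (1b) val=1 bits=0x1 at bit 12: 0x1eed
type (2b) val=1 bits=0x1 at bit 13: 0x3eed
flags (1b) val=1 bits=0x1 at bit 15: 0xbeed
word = 0xbeed → little-endian bytes:
  [0]=0xed  [1]=0xbe

ed be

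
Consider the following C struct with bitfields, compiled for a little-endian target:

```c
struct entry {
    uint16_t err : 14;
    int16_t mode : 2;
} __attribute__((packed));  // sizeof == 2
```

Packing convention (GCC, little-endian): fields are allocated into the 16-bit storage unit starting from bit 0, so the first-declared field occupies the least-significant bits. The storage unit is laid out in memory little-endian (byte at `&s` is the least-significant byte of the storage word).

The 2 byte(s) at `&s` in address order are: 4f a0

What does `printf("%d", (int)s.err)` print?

8271

[0]=0x4f [1]=0xa0 (little-endian) → word 0xa04f
err:14 @ bit 0 → (0xa04f>>0)&0x3fff = 0x204f  ←
mode:2 @ bit 14 → (0xa04f>>14)&0x3 = 0x2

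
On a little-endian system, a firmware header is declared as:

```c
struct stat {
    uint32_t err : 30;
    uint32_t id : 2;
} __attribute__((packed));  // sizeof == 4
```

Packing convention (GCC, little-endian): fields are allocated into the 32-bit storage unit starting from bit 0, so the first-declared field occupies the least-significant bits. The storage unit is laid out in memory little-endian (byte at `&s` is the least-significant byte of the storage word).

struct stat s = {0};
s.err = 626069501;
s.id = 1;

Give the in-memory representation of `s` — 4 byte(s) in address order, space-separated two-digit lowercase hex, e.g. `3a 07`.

fd 0f 51 65

err:30 = 626069501 → 0x25510ffd << 0 → word 0x25510ffd
id:2 = 1 → 0x1 << 30 → word 0x65510ffd
word = 0x65510ffd → little-endian bytes:
  [0]=0xfd  [1]=0x0f  [2]=0x51  [3]=0x65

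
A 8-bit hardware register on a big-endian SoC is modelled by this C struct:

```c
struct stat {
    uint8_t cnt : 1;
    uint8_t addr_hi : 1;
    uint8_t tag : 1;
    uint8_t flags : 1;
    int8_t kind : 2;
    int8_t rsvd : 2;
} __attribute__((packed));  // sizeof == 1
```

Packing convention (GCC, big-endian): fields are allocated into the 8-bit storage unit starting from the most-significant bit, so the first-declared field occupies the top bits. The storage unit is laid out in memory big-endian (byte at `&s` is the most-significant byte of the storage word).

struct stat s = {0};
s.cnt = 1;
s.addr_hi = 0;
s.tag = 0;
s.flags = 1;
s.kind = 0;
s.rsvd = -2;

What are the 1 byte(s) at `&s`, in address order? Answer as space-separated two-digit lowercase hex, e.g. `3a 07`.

92

cnt:1 = 1 → 0x1 << 7 → word 0x80
addr_hi:1 = 0 → 0x0 << 6 → word 0x80
tag:1 = 0 → 0x0 << 5 → word 0x80
flags:1 = 1 → 0x1 << 4 → word 0x90
kind:2 = 0 → 0x0 << 2 → word 0x90
rsvd:2 = -2 → 0x2 << 0 → word 0x92
word = 0x92 → big-endian bytes:
  [0]=0x92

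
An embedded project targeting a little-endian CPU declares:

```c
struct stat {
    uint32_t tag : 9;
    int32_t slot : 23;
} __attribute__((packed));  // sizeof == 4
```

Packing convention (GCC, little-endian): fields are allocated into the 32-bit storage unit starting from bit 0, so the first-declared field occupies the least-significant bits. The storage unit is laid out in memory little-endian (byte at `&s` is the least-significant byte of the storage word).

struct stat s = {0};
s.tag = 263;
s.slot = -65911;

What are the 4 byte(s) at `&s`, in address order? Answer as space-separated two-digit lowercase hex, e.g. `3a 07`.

07 13 fd fd

[0+:9] tag=263 & 0x1ff = 0x107; word=0x00000107
[9+:23] slot=-65911 & 0x7fffff = 0x7efe89; word=0xfdfd1307
word = 0xfdfd1307 → little-endian bytes:
  [0]=0x07  [1]=0x13  [2]=0xfd  [3]=0xfd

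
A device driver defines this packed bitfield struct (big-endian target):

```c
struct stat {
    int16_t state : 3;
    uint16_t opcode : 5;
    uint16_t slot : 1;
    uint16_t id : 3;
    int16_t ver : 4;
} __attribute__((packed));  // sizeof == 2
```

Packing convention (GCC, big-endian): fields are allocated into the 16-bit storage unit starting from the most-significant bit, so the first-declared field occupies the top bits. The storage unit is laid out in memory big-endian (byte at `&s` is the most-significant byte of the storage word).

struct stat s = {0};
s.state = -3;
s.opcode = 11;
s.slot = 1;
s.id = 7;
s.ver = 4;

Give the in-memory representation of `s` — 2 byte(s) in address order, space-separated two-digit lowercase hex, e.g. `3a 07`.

ab f4

[13+:3] state=-3 & 0x7 = 0x5; word=0xa000
[8+:5] opcode=11 & 0x1f = 0xb; word=0xab00
[7+:1] slot=1 & 0x1 = 0x1; word=0xab80
[4+:3] id=7 & 0x7 = 0x7; word=0xabf0
[0+:4] ver=4 & 0xf = 0x4; word=0xabf4
word = 0xabf4 → big-endian bytes:
  [0]=0xab  [1]=0xf4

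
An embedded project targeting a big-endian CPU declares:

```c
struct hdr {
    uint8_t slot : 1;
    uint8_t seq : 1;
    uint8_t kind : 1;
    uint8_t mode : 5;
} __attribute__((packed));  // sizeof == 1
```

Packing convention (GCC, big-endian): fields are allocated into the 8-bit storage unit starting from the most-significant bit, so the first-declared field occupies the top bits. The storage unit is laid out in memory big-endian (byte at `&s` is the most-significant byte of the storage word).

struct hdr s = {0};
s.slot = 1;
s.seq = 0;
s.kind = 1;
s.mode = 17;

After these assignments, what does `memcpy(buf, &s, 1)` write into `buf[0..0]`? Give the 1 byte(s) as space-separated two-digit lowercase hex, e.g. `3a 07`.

slot:1 = 1 → 0x1 << 7 → word 0x80
seq:1 = 0 → 0x0 << 6 → word 0x80
kind:1 = 1 → 0x1 << 5 → word 0xa0
mode:5 = 17 → 0x11 << 0 → word 0xb1
word = 0xb1 → big-endian bytes:
  [0]=0xb1

b1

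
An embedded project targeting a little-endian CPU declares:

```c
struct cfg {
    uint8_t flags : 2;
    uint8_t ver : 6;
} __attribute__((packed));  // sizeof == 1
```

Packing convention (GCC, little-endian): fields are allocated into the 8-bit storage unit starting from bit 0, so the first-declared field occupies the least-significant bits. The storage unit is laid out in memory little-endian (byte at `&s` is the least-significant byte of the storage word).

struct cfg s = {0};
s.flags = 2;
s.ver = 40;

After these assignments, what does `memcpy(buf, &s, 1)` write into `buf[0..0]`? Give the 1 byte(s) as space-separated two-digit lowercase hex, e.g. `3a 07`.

flags:2 = 2 → 0x2 << 0 → word 0x02
ver:6 = 40 → 0x28 << 2 → word 0xa2
word = 0xa2 → little-endian bytes:
  [0]=0xa2

a2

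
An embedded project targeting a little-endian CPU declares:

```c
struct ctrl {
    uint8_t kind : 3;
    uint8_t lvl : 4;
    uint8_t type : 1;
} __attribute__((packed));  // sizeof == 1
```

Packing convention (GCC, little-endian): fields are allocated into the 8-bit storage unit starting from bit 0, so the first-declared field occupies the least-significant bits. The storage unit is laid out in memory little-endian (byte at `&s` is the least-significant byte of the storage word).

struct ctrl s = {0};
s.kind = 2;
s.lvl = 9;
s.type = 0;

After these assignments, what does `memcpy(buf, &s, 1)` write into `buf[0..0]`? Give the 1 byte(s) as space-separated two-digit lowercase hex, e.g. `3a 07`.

kind:3 = 2 → 0x2 << 0 → word 0x02
lvl:4 = 9 → 0x9 << 3 → word 0x4a
type:1 = 0 → 0x0 << 7 → word 0x4a
word = 0x4a → little-endian bytes:
  [0]=0x4a

4a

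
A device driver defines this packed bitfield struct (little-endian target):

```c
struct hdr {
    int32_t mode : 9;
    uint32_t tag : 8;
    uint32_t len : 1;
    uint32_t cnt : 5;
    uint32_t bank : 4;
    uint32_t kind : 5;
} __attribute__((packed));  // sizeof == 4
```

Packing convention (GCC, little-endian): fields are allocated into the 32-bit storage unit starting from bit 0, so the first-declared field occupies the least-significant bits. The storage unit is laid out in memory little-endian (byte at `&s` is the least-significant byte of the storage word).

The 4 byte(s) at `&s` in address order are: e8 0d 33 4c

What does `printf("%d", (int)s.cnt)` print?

[0]=0xe8 [1]=0x0d [2]=0x33 [3]=0x4c (little-endian) → word 0x4c330de8
mode [0+:9] = (word>>0) & 0x1ff = 488
tag [9+:8] = (word>>9) & 0xff = 134
len [17+:1] = (word>>17) & 0x1 = 1
cnt [18+:5] = (word>>18) & 0x1f = 12  ←
bank [23+:4] = (word>>23) & 0xf = 8
kind [27+:5] = (word>>27) & 0x1f = 9

12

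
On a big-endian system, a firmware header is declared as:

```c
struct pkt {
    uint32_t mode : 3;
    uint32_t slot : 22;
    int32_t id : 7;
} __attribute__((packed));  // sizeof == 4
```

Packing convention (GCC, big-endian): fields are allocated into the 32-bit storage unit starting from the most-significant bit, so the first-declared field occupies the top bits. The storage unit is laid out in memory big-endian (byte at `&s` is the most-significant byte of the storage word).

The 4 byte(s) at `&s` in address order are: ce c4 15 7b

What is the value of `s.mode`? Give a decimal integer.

[0]=0xce [1]=0xc4 [2]=0x15 [3]=0x7b (big-endian) → word 0xcec4157b
mode:3 @ bit 29 → (0xcec4157b>>29)&0x7 = 0x6  ←
slot:22 @ bit 7 → (0xcec4157b>>7)&0x3fffff = 0x1d882a
id:7 @ bit 0 → (0xcec4157b>>0)&0x7f = 0x7b

6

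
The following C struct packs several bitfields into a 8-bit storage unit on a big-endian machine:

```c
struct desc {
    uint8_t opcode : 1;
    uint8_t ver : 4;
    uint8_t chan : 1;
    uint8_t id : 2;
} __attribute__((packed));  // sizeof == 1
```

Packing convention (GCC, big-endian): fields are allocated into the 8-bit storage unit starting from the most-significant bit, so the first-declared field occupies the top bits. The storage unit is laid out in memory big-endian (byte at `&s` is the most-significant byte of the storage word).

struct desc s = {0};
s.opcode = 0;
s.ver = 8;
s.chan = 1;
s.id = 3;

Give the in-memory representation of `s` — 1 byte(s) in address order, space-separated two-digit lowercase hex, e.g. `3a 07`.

[7+:1] opcode=0 & 0x1 = 0x0; word=0x00
[3+:4] ver=8 & 0xf = 0x8; word=0x40
[2+:1] chan=1 & 0x1 = 0x1; word=0x44
[0+:2] id=3 & 0x3 = 0x3; word=0x47
word = 0x47 → big-endian bytes:
  [0]=0x47

47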